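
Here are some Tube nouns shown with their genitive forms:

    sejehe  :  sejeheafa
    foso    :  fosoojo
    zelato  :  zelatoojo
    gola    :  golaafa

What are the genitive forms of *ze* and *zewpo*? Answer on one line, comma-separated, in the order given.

The alternation tracks the last vowel of the stem — -ojo when the last vowel of the stem is a rounded vowel (*foso*, *zelato*); -afa when the last vowel of the stem is an unrounded vowel (*sejehe*, *gola*).
Since the last vowel of *ze* is /e/ (an unrounded vowel), it takes -afa, giving *zeafa*.
Since the last vowel of *zewpo* is /o/ (a rounded vowel), it takes -ojo, giving *zewpoojo*.

zeafa, zewpoojo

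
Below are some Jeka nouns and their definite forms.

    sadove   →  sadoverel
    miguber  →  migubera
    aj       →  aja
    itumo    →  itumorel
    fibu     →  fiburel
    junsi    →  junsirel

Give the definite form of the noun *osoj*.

The suffix is conditioned by the final sound: -a when the stem ends in a consonant (*miguber*, *aj*); -rel when the stem ends in a vowel (*sadove*, *itumo*, *fibu*, *junsi*).
*osoj* — final sound /j/ (a consonant) → -a → *osoja*.

osoja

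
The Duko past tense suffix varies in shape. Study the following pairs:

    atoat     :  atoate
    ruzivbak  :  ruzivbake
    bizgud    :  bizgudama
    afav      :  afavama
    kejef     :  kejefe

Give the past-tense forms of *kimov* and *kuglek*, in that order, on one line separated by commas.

kimovama, kugleke

The suffix is conditioned by the final consonant: -e when the stem ends in a voiceless consonant (*atoat*, *ruzivbak*, *kejef*); -ama when the stem ends in a voiced consonant (*bizgud*, *afav*).
The final consonant of *kimov* is /v/, which is voiced, so the suffix is -ama, giving *kimovama*.
*kuglek*: final consonant = /k/, voiceless → -e → *kugleke*.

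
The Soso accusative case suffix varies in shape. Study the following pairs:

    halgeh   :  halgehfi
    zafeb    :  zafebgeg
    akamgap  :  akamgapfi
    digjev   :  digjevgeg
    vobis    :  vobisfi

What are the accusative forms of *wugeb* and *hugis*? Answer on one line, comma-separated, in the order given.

Looking at the final consonant of each stem: -fi when the stem ends in a voiceless consonant (*halgeh*, *akamgap*, *vobis*); -geg when the stem ends in a voiced consonant (*zafeb*, *digjev*).
*wugeb*: final consonant = /b/, voiced → -geg → *wugebgeg*.
The final consonant of *hugis* is /s/, which is voiceless, so the suffix is -fi, giving *hugisfi*.

wugebgeg, hugisfi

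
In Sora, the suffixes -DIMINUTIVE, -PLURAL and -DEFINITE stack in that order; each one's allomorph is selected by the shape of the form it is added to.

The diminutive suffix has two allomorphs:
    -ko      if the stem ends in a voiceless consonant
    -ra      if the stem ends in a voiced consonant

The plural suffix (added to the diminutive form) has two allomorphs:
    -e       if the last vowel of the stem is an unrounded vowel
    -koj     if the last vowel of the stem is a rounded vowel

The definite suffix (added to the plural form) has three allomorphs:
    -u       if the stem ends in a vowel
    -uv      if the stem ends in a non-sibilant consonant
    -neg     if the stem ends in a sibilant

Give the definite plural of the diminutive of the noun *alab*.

alabraeu

*alab*: final consonant = /b/, voiced → -ra → *alabra*.
The diminutive form *alabra* — last vowel /a/ (an unrounded vowel) → -e → *alabrae*.
The plural form *alabrae* — final sound /e/ (a vowel) → -u → *alabraeu*.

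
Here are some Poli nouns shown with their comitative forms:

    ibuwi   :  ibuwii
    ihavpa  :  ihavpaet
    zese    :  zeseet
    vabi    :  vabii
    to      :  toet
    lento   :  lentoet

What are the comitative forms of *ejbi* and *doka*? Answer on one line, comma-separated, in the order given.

ejbii, dokaet

The alternation tracks the last vowel of the stem — -i when the last vowel of the stem is a high vowel (*ibuwi*, *vabi*); -et when the last vowel of the stem is a non-high vowel (*ihavpa*, *zese*, *to*, *lento*).
Since the last vowel of *ejbi* is /i/ (a high vowel), it takes -i, giving *ejbii*.
*doka*: last vowel = /a/, a non-high vowel → -et → *dokaet*.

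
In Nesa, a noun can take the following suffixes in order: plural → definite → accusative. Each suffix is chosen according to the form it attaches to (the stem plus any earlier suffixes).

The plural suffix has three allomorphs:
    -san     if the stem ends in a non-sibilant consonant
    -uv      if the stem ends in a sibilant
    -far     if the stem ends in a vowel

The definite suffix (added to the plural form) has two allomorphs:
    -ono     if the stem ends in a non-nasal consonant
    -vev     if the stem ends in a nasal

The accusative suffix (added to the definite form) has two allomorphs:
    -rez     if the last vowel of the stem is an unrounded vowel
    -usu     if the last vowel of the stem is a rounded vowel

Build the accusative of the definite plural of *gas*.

*gas*: final sound = /s/, a sibilant → -uv → *gasuv*.
Since the final consonant of the plural form *gasuv* is /v/ (non-nasal), it takes -ono, giving *gasuvono*.
The definite form *gasuvono*: last vowel = /o/, a rounded vowel → -usu → *gasuvonousu*.

gasuvonousu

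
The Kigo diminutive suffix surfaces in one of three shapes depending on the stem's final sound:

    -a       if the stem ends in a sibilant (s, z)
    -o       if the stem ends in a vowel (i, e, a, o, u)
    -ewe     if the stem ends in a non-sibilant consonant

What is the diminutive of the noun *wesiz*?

wesiza

The final sound of *wesiz* is /z/, which is a sibilant, so the suffix is -a, giving *wesiza*.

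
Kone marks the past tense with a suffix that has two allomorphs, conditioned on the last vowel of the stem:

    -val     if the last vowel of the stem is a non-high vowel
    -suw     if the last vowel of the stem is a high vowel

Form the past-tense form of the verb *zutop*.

*zutop*: last vowel = /o/, a non-high vowel → -val → *zutopval*.

zutopval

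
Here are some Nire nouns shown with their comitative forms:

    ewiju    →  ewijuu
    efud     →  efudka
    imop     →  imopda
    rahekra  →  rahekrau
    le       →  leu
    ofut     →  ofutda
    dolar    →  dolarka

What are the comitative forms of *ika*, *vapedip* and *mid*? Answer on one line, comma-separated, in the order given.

Looking at the final sound of each stem: -da when the stem ends in a voiceless consonant (*imop*, *ofut*); -ka when the stem ends in a voiced consonant (*efud*, *dolar*); -u when the stem ends in a vowel (*ewiju*, *rahekra*, *le*).
*ika*: final sound = /a/, a vowel → -u → *ikau*.
*vapedip* — final sound /p/ (a voiceless consonant) → -da → *vapedipda*.
*mid*: final sound = /d/, a voiced consonant → -ka → *midka*.

ikau, vapedipda, midka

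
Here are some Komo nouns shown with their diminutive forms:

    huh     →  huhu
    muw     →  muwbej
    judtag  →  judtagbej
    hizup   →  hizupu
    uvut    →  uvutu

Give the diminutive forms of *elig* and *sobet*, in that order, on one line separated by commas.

eligbej, sobetu

The alternation tracks the final consonant of the stem — -u when the stem ends in a voiceless consonant (*huh*, *hizup*, *uvut*); -bej when the stem ends in a voiced consonant (*muw*, *judtag*).
*elig* — final consonant /g/ (voiced) → -bej → *eligbej*.
*sobet*: final consonant = /t/, voiceless → -u → *sobetu*.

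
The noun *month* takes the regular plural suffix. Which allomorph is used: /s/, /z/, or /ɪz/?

/s/

The stem *month* ends in a voiceless non-sibilant consonant.
The plural suffix surfaces as /ɪz/ after sibilants, /s/ after other voiceless consonants, and /z/ after other voiced sounds.
So the plural -s on *month* is pronounced /s/.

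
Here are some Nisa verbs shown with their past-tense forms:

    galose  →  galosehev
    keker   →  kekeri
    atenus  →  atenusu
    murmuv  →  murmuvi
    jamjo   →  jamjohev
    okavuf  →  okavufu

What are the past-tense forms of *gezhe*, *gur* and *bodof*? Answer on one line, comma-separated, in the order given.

gezhehev, guri, bodofu

The alternation tracks the final sound of the stem — -u when the stem ends in a voiceless consonant (*atenus*, *okavuf*); -i when the stem ends in a voiced consonant (*keker*, *murmuv*); -hev when the stem ends in a vowel (*galose*, *jamjo*).
The final sound of *gezhe* is /e/, which is a vowel, so the suffix is -hev, giving *gezhehev*.
*gur* — final sound /r/ (a voiced consonant) → -i → *guri*.
*bodof*: final sound = /f/, a voiceless consonant → -u → *bodofu*.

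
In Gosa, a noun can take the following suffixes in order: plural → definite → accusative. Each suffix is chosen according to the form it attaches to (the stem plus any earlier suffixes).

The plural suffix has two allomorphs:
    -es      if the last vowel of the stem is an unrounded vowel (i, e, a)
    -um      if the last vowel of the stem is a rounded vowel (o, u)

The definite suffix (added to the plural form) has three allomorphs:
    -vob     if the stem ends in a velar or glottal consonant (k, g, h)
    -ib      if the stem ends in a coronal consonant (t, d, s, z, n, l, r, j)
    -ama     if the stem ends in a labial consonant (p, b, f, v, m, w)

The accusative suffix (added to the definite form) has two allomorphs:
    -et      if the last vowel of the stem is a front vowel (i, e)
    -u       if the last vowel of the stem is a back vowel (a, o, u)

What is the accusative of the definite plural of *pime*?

pimeesibet

*pime* — last vowel /e/ (an unrounded vowel) → -es → *pimees*.
The final consonant of the plural form *pimees* is /s/, which is coronal, so the definite suffix is -ib, giving *pimeesib*.
Since the last vowel of the definite form *pimeesib* is /i/ (a front vowel), it takes -et, giving *pimeesibet*.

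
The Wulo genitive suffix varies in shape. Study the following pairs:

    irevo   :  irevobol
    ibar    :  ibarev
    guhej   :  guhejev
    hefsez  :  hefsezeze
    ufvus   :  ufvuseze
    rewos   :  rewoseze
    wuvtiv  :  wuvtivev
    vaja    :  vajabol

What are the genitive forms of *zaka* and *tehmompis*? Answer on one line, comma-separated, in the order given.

The suffix is conditioned by the final sound: -eze when the stem ends in a sibilant (*hefsez*, *ufvus*, *rewos*); -ev when the stem ends in a non-sibilant consonant (*ibar*, *guhej*, *wuvtiv*); -bol when the stem ends in a vowel (*irevo*, *vaja*).
The final sound of *zaka* is /a/, which is a vowel, so the suffix is -bol, giving *zakabol*.
Since the final sound of *tehmompis* is /s/ (a sibilant), it takes -eze, giving *tehmompiseze*.

zakabol, tehmompiseze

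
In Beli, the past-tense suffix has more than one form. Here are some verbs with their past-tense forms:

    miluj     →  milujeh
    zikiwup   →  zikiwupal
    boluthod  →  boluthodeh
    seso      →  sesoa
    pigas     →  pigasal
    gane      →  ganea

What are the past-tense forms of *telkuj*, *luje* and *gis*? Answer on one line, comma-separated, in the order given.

telkujeh, lujea, gisal

The pattern is voicing of the final sound: -al when the stem ends in a voiceless consonant (*zikiwup*, *pigas*); -eh when the stem ends in a voiced consonant (*miluj*, *boluthod*); -a when the stem ends in a vowel (*seso*, *gane*).
Since the final sound of *telkuj* is /j/ (a voiced consonant), it takes -eh, giving *telkujeh*.
*luje*: final sound = /e/, a vowel → -a → *lujea*.
*gis* — final sound /s/ (a voiceless consonant) → -al → *gisal*.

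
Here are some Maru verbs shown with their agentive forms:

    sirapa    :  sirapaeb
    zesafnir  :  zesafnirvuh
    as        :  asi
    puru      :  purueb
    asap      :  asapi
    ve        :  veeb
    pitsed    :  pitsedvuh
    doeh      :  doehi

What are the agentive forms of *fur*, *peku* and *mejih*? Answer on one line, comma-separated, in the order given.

furvuh, pekueb, mejihi

The pattern is voicing of the final sound: -i when the stem ends in a voiceless consonant (*as*, *asap*, *doeh*); -vuh when the stem ends in a voiced consonant (*zesafnir*, *pitsed*); -eb when the stem ends in a vowel (*sirapa*, *puru*, *ve*).
The final sound of *fur* is /r/, which is a voiced consonant, so the suffix is -vuh, giving *furvuh*.
The final sound of *peku* is /u/, which is a vowel, so the suffix is -eb, giving *pekueb*.
Since the final sound of *mejih* is /h/ (a voiceless consonant), it takes -i, giving *mejihi*.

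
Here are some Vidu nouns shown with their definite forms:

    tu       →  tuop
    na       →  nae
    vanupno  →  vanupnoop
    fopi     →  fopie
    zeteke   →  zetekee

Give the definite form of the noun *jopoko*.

jopokoop

The pattern is rounding harmony: -op when the last vowel of the stem is a rounded vowel (*tu*, *vanupno*); -e when the last vowel of the stem is an unrounded vowel (*na*, *fopi*, *zeteke*).
*jopoko* — last vowel /o/ (a rounded vowel) → -op → *jopokoop*.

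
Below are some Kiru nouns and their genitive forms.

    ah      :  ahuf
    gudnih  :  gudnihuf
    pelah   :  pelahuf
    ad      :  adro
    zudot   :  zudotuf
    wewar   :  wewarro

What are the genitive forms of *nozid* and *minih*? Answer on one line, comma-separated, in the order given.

nozidro, minihuf

The pattern is voicing of the final consonant: -uf when the stem ends in a voiceless consonant (*ah*, *gudnih*, *pelah*, *zudot*); -ro when the stem ends in a voiced consonant (*ad*, *wewar*).
*nozid* — final consonant /d/ (voiced) → -ro → *nozidro*.
*minih*: final consonant = /h/, voiceless → -uf → *minihuf*.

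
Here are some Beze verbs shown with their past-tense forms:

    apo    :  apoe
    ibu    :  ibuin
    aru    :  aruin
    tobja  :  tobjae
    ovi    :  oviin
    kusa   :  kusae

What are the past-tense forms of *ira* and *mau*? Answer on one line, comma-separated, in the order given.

The pattern is height harmony: -in when the last vowel of the stem is a high vowel (*ibu*, *aru*, *ovi*); -e when the last vowel of the stem is a non-high vowel (*apo*, *tobja*, *kusa*).
*ira*: last vowel = /a/, a non-high vowel → -e → *irae*.
*mau* — last vowel /u/ (a high vowel) → -in → *mauin*.

irae, mauin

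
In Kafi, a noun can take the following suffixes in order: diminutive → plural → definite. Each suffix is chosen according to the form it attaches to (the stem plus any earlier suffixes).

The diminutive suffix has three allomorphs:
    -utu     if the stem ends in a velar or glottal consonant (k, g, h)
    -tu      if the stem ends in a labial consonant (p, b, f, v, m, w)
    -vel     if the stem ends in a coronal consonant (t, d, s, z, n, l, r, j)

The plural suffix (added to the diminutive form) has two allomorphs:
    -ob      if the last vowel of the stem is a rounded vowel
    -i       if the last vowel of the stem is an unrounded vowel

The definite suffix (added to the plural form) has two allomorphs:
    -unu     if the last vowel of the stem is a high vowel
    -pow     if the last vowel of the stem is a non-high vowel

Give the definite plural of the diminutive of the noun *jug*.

jugutuobpow

The final consonant of *jug* is /g/, which is velar/glottal, so the diminutive suffix is -utu, giving *jugutu*.
The last vowel of the diminutive form *jugutu* is /u/, which is a rounded vowel, so the plural suffix is -ob, giving *jugutuob*.
The plural form *jugutuob*: last vowel = /o/, a non-high vowel → -pow → *jugutuobpow*.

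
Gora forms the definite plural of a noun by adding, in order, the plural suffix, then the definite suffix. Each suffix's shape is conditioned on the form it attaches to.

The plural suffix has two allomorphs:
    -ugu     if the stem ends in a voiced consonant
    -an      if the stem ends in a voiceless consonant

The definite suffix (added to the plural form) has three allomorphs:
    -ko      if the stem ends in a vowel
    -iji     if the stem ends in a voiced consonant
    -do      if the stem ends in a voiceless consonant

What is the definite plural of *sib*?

sibuguko

The final consonant of *sib* is /b/, which is voiced, so the plural suffix is -ugu, giving *sibugu*.
Since the final sound of the plural form *sibugu* is /u/ (a vowel), it takes -ko, giving *sibuguko*.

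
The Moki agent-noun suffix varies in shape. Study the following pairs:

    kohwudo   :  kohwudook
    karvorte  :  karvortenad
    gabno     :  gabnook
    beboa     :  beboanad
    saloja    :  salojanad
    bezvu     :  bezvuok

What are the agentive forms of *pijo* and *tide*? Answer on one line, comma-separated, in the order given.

The suffix is conditioned by the last vowel: -ok when the last vowel of the stem is a rounded vowel (*kohwudo*, *gabno*, *bezvu*); -nad when the last vowel of the stem is an unrounded vowel (*karvorte*, *beboa*, *saloja*).
The last vowel of *pijo* is /o/, which is a rounded vowel, so the suffix is -ok, giving *pijook*.
The last vowel of *tide* is /e/, which is an unrounded vowel, so the suffix is -nad, giving *tidenad*.

pijook, tidenad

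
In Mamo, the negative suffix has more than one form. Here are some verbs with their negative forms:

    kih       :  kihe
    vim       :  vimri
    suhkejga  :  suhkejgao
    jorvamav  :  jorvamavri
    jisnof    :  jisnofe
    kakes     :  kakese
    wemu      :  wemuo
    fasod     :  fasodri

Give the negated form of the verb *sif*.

sife

The pattern is voicing of the final sound: -e when the stem ends in a voiceless consonant (*kih*, *jisnof*, *kakes*); -ri when the stem ends in a voiced consonant (*vim*, *jorvamav*, *fasod*); -o when the stem ends in a vowel (*suhkejga*, *wemu*).
*sif*: final sound = /f/, a voiceless consonant → -e → *sife*.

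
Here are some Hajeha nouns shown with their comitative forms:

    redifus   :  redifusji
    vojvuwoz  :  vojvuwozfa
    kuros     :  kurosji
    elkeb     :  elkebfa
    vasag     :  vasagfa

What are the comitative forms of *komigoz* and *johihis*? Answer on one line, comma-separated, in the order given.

komigozfa, johihisji

The suffix is conditioned by the final consonant: -ji when the stem ends in a voiceless consonant (*redifus*, *kuros*); -fa when the stem ends in a voiced consonant (*vojvuwoz*, *elkeb*, *vasag*).
The final consonant of *komigoz* is /z/, which is voiced, so the suffix is -fa, giving *komigozfa*.
Since the final consonant of *johihis* is /s/ (voiceless), it takes -ji, giving *johihisji*.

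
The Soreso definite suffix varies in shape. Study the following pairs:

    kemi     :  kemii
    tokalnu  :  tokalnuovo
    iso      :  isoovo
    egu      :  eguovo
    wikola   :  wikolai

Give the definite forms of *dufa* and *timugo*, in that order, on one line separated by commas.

The alternation tracks the last vowel of the stem — -ovo when the last vowel of the stem is a rounded vowel (*tokalnu*, *iso*, *egu*); -i when the last vowel of the stem is an unrounded vowel (*kemi*, *wikola*).
*dufa* — last vowel /a/ (an unrounded vowel) → -i → *dufai*.
*timugo* — last vowel /o/ (a rounded vowel) → -ovo → *timugoovo*.

dufai, timugoovo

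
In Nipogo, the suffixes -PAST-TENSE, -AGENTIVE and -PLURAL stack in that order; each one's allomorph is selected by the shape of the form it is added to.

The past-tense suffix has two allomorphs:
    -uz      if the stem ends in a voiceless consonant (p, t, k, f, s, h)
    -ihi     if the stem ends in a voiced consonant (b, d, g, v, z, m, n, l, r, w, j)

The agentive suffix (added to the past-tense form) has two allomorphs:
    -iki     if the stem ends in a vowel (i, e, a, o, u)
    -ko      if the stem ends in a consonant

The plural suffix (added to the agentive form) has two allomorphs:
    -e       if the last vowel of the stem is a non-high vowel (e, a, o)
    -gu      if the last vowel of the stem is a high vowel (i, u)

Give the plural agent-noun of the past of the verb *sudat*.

sudatuzkoe

*sudat* — final consonant /t/ (voiceless) → -uz → *sudatuz*.
The final sound of the past-tense form *sudatuz* is /z/, which is a consonant, so the agentive suffix is -ko, giving *sudatuzko*.
The last vowel of the agentive form *sudatuzko* is /o/, which is a non-high vowel, so the plural suffix is -e, giving *sudatuzkoe*.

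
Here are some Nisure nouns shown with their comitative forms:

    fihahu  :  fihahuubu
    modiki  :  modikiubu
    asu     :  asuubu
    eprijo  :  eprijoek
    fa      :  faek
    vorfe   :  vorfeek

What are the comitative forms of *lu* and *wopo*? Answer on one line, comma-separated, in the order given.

luubu, wopoek

The alternation tracks the last vowel of the stem — -ubu when the last vowel of the stem is a high vowel (*fihahu*, *modiki*, *asu*); -ek when the last vowel of the stem is a non-high vowel (*eprijo*, *fa*, *vorfe*).
Since the last vowel of *lu* is /u/ (a high vowel), it takes -ubu, giving *luubu*.
The last vowel of *wopo* is /o/, which is a non-high vowel, so the suffix is -ek, giving *wopoek*.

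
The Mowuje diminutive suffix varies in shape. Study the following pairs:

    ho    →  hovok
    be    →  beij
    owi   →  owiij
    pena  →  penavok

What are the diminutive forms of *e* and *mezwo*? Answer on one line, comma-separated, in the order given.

The suffix is conditioned by the last vowel: -ij when the last vowel of the stem is a front vowel (*be*, *owi*); -vok when the last vowel of the stem is a back vowel (*ho*, *pena*).
*e* — last vowel /e/ (a front vowel) → -ij → *eij*.
*mezwo* — last vowel /o/ (a back vowel) → -vok → *mezwovok*.

eij, mezwovok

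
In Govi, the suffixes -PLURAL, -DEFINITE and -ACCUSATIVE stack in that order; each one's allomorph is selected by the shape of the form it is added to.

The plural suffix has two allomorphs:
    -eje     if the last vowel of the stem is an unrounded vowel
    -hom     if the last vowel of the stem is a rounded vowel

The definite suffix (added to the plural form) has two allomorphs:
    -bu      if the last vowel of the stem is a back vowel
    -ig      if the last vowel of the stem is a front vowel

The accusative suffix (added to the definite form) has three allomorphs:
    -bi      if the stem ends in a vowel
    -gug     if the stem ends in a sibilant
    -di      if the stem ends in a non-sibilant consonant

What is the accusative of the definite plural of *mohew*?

*mohew*: last vowel = /e/, an unrounded vowel → -eje → *moheweje*.
Since the last vowel of the plural form *moheweje* is /e/ (a front vowel), it takes -ig, giving *mohewejeig*.
The definite form *mohewejeig*: final sound = /g/, a non-sibilant consonant → -di → *mohewejeigdi*.

mohewejeigdi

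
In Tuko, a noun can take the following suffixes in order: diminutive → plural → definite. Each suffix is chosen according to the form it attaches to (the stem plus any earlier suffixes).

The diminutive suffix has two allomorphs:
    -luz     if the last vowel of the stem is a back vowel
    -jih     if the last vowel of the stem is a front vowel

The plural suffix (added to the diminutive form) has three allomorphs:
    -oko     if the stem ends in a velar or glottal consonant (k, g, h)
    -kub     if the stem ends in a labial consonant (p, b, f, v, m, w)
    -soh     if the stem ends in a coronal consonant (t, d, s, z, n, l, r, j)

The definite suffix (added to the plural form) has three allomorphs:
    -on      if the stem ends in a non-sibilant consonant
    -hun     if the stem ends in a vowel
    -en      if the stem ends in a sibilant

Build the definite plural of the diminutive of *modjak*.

The last vowel of *modjak* is /a/, which is a back vowel, so the diminutive suffix is -luz, giving *modjakluz*.
The final consonant of the diminutive form *modjakluz* is /z/, which is coronal, so the plural suffix is -soh, giving *modjakluzsoh*.
The final sound of the plural form *modjakluzsoh* is /h/, which is a non-sibilant consonant, so the definite suffix is -on, giving *modjakluzsohon*.

modjakluzsohon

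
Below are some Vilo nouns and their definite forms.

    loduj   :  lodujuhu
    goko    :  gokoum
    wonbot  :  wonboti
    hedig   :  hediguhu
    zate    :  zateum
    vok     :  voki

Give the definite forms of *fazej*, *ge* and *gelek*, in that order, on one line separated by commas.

fazejuhu, geum, geleki

The suffix is conditioned by the final sound: -i when the stem ends in a voiceless consonant (*wonbot*, *vok*); -uhu when the stem ends in a voiced consonant (*loduj*, *hedig*); -um when the stem ends in a vowel (*goko*, *zate*).
Since the final sound of *fazej* is /j/ (a voiced consonant), it takes -uhu, giving *fazejuhu*.
The final sound of *ge* is /e/, which is a vowel, so the suffix is -um, giving *geum*.
*gelek* — final sound /k/ (a voiceless consonant) → -i → *geleki*.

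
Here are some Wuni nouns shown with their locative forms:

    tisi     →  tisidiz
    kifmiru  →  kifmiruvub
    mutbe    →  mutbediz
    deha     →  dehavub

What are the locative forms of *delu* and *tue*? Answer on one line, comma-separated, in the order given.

deluvub, tuediz

The pattern is front/back vowel harmony: -diz when the last vowel of the stem is a front vowel (*tisi*, *mutbe*); -vub when the last vowel of the stem is a back vowel (*kifmiru*, *deha*).
*delu* — last vowel /u/ (a back vowel) → -vub → *deluvub*.
The last vowel of *tue* is /e/, which is a front vowel, so the suffix is -diz, giving *tuediz*.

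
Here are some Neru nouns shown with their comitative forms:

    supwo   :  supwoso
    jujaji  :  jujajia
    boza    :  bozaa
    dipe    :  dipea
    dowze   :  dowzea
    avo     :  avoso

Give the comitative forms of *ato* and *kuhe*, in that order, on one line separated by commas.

atoso, kuhea

The alternation tracks the last vowel of the stem — -so when the last vowel of the stem is a rounded vowel (*supwo*, *avo*); -a when the last vowel of the stem is an unrounded vowel (*jujaji*, *boza*, *dipe*, *dowze*).
The last vowel of *ato* is /o/, which is a rounded vowel, so the suffix is -so, giving *atoso*.
*kuhe* — last vowel /e/ (an unrounded vowel) → -a → *kuhea*.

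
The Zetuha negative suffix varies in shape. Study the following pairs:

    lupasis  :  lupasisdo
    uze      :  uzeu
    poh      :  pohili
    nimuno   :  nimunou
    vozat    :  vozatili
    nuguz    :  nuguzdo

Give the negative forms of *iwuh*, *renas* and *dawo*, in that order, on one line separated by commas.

iwuhili, renasdo, dawou

The suffix is conditioned by the final sound: -do when the stem ends in a sibilant (*lupasis*, *nuguz*); -ili when the stem ends in a non-sibilant consonant (*poh*, *vozat*); -u when the stem ends in a vowel (*uze*, *nimuno*).
Since the final sound of *iwuh* is /h/ (a non-sibilant consonant), it takes -ili, giving *iwuhili*.
The final sound of *renas* is /s/, which is a sibilant, so the suffix is -do, giving *renasdo*.
Since the final sound of *dawo* is /o/ (a vowel), it takes -u, giving *dawou*.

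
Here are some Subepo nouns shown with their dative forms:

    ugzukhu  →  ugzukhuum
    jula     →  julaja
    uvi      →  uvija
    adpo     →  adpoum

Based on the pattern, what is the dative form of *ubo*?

The alternation tracks the last vowel of the stem — -um when the last vowel of the stem is a rounded vowel (*ugzukhu*, *adpo*); -ja when the last vowel of the stem is an unrounded vowel (*jula*, *uvi*).
The last vowel of *ubo* is /o/, which is a rounded vowel, so the suffix is -um, giving *uboum*.

uboum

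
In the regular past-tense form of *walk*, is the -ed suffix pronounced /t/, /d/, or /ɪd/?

The stem *walk* ends in a voiceless consonant other than /t/.
The -ed suffix is realized as /ɪd/ after /t, d/; as /t/ after other voiceless consonants; and as /d/ after other voiced sounds.
So -ed on *walk* is pronounced /t/.

/t/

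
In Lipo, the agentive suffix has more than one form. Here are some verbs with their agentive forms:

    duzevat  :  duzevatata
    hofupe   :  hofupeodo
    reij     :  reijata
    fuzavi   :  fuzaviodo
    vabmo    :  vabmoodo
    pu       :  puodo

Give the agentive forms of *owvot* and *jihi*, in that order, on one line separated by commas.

The suffix is conditioned by the final sound: -ata when the stem ends in a consonant (*duzevat*, *reij*); -odo when the stem ends in a vowel (*hofupe*, *fuzavi*, *vabmo*, *pu*).
*owvot*: final sound = /t/, a consonant → -ata → *owvotata*.
*jihi* — final sound /i/ (a vowel) → -odo → *jihiodo*.

owvotata, jihiodo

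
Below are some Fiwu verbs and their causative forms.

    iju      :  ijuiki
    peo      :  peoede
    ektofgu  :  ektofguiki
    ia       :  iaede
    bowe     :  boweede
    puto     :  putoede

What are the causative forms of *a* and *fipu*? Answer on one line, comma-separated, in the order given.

aede, fipuiki

The suffix is conditioned by the last vowel: -iki when the last vowel of the stem is a high vowel (*iju*, *ektofgu*); -ede when the last vowel of the stem is a non-high vowel (*peo*, *ia*, *bowe*, *puto*).
The last vowel of *a* is /a/, which is a non-high vowel, so the suffix is -ede, giving *aede*.
*fipu*: last vowel = /u/, a high vowel → -iki → *fipuiki*.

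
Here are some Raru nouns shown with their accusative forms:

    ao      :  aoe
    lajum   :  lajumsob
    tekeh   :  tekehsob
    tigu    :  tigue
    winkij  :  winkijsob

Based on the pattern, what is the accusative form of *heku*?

hekue

The pattern is consonant vs. vowel: -sob when the stem ends in a consonant (*lajum*, *tekeh*, *winkij*); -e when the stem ends in a vowel (*ao*, *tigu*).
Since the final sound of *heku* is /u/ (a vowel), it takes -e, giving *hekue*.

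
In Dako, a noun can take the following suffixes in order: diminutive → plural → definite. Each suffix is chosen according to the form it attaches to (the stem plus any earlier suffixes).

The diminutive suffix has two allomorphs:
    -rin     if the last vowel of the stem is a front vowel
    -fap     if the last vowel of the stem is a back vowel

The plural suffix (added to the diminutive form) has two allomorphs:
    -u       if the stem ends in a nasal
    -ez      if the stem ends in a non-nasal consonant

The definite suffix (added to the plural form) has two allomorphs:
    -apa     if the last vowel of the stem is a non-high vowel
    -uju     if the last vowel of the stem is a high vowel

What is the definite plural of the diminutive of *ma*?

mafapezapa

*ma*: last vowel = /a/, a back vowel → -fap → *mafap*.
The final consonant of the diminutive form *mafap* is /p/, which is non-nasal, so the plural suffix is -ez, giving *mafapez*.
The plural form *mafapez*: last vowel = /e/, a non-high vowel → -apa → *mafapezapa*.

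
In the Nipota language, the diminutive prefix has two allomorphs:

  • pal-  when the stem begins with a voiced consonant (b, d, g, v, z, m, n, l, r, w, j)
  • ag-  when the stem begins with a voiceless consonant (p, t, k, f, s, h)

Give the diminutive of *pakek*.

*pakek*: first consonant = /p/, voiceless → ag- → *agpakek*.

agpakek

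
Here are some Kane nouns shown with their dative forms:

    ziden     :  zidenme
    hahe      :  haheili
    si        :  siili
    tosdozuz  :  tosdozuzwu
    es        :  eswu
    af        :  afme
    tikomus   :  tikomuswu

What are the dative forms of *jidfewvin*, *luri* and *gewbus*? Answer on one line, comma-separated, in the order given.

The alternation tracks the final sound of the stem — -wu when the stem ends in a sibilant (*tosdozuz*, *es*, *tikomus*); -me when the stem ends in a non-sibilant consonant (*ziden*, *af*); -ili when the stem ends in a vowel (*hahe*, *si*).
Since the final sound of *jidfewvin* is /n/ (a non-sibilant consonant), it takes -me, giving *jidfewvinme*.
*luri* — final sound /i/ (a vowel) → -ili → *luriili*.
Since the final sound of *gewbus* is /s/ (a sibilant), it takes -wu, giving *gewbuswu*.

jidfewvinme, luriili, gewbuswu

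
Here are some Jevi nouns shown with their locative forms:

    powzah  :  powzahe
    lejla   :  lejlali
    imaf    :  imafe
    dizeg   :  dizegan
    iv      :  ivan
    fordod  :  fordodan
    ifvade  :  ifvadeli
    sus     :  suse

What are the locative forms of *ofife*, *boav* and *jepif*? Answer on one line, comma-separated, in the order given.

ofifeli, boavan, jepife

The alternation tracks the final sound of the stem — -e when the stem ends in a voiceless consonant (*powzah*, *imaf*, *sus*); -an when the stem ends in a voiced consonant (*dizeg*, *iv*, *fordod*); -li when the stem ends in a vowel (*lejla*, *ifvade*).
*ofife*: final sound = /e/, a vowel → -li → *ofifeli*.
Since the final sound of *boav* is /v/ (a voiced consonant), it takes -an, giving *boavan*.
*jepif* — final sound /f/ (a voiceless consonant) → -e → *jepife*.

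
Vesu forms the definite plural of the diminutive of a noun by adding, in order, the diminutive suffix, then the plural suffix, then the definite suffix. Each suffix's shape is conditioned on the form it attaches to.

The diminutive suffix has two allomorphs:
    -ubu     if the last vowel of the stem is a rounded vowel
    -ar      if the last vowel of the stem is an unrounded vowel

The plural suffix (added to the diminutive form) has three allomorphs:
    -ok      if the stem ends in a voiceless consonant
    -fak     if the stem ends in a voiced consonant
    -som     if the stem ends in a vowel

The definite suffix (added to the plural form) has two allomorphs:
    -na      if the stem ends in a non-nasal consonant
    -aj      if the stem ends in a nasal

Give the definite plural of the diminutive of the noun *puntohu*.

puntohuubusomaj

Since the last vowel of *puntohu* is /u/ (a rounded vowel), it takes -ubu, giving *puntohuubu*.
The final sound of the diminutive form *puntohuubu* is /u/, which is a vowel, so the plural suffix is -som, giving *puntohuubusom*.
Since the final consonant of the plural form *puntohuubusom* is /m/ (a nasal), it takes -aj, giving *puntohuubusomaj*.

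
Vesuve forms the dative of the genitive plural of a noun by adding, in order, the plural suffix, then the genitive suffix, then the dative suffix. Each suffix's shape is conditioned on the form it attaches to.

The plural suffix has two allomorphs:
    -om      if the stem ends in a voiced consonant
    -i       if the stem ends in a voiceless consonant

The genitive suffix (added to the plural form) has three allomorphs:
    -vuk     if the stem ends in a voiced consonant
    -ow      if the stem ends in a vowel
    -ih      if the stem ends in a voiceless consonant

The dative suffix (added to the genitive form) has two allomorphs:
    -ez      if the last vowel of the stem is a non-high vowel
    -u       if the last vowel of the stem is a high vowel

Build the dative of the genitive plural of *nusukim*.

*nusukim*: final consonant = /m/, voiced → -om → *nusukimom*.
Since the final sound of the plural form *nusukimom* is /m/ (a voiced consonant), it takes -vuk, giving *nusukimomvuk*.
Since the last vowel of the genitive form *nusukimomvuk* is /u/ (a high vowel), it takes -u, giving *nusukimomvuku*.

nusukimomvuku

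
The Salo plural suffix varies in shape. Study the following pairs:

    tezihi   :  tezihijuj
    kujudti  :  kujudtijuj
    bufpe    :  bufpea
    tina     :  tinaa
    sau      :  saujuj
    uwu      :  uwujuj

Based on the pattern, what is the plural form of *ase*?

asea

The pattern is height harmony: -juj when the last vowel of the stem is a high vowel (*tezihi*, *kujudti*, *sau*, *uwu*); -a when the last vowel of the stem is a non-high vowel (*bufpe*, *tina*).
*ase*: last vowel = /e/, a non-high vowel → -a → *asea*.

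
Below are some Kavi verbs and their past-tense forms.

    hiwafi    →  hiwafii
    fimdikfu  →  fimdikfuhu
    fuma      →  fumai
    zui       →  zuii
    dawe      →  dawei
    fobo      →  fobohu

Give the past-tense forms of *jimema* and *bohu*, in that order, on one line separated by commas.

jimemai, bohuhu

The suffix is conditioned by the last vowel: -hu when the last vowel of the stem is a rounded vowel (*fimdikfu*, *fobo*); -i when the last vowel of the stem is an unrounded vowel (*hiwafi*, *fuma*, *zui*, *dawe*).
The last vowel of *jimema* is /a/, which is an unrounded vowel, so the suffix is -i, giving *jimemai*.
*bohu* — last vowel /u/ (a rounded vowel) → -hu → *bohuhu*.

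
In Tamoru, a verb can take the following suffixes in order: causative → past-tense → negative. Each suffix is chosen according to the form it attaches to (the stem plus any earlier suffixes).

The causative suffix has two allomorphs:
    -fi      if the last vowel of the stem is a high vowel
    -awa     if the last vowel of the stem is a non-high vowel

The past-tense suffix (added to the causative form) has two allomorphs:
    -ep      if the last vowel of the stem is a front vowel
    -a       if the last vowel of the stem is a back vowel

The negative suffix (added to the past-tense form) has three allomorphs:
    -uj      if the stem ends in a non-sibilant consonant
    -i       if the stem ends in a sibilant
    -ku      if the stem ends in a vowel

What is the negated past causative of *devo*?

*devo* — last vowel /o/ (a non-high vowel) → -awa → *devoawa*.
The last vowel of the causative form *devoawa* is /a/, which is a back vowel, so the past-tense suffix is -a, giving *devoawaa*.
The past-tense form *devoawaa*: final sound = /a/, a vowel → -ku → *devoawaaku*.

devoawaaku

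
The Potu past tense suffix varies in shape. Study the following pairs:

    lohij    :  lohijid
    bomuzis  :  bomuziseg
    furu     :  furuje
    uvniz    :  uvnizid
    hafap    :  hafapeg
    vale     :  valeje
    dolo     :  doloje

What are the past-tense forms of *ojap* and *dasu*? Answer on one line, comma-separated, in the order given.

The suffix is conditioned by the final sound: -eg when the stem ends in a voiceless consonant (*bomuzis*, *hafap*); -id when the stem ends in a voiced consonant (*lohij*, *uvniz*); -je when the stem ends in a vowel (*furu*, *vale*, *dolo*).
The final sound of *ojap* is /p/, which is a voiceless consonant, so the suffix is -eg, giving *ojapeg*.
The final sound of *dasu* is /u/, which is a vowel, so the suffix is -je, giving *dasuje*.

ojapeg, dasuje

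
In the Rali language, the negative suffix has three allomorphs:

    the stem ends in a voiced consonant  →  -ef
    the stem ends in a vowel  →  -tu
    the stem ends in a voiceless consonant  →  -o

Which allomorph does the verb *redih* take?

-o

*redih* — final sound /h/ (a voiceless consonant) → -o.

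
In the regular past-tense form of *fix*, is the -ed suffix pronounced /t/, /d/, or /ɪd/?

The stem *fix* ends in a voiceless consonant other than /t/.
The -ed suffix is realized as /ɪd/ after /t, d/; as /t/ after other voiceless consonants; and as /d/ after other voiced sounds.
So -ed on *fix* is pronounced /t/.

/t/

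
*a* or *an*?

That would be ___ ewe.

The indefinite article is chosen by the initial *sound* of the following word, not its spelling.
*ewe* begins with the sound /juː/ (pronounced /juː/) — a consonant sound.
So the article is *a*: That would be a ewe.

a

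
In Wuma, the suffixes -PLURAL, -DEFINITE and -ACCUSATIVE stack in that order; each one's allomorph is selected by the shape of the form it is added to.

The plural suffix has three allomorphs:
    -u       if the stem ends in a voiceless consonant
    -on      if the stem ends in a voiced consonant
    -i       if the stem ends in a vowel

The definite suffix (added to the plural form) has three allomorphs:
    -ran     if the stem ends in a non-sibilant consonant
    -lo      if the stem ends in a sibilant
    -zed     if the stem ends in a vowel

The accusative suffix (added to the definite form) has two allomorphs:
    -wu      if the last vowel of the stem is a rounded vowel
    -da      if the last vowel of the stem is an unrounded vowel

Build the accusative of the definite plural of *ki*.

kiizedda

*ki* — final sound /i/ (a vowel) → -i → *kii*.
Since the final sound of the plural form *kii* is /i/ (a vowel), it takes -zed, giving *kiized*.
The definite form *kiized*: last vowel = /e/, an unrounded vowel → -da → *kiizedda*.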